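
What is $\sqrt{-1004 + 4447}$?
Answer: $\sqrt{3443} \approx 58.677$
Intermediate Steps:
$\sqrt{-1004 + 4447} = \sqrt{3443}$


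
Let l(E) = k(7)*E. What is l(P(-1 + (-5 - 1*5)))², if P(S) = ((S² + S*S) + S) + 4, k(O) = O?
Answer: 2706025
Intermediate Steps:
P(S) = 4 + S + 2*S² (P(S) = ((S² + S²) + S) + 4 = (2*S² + S) + 4 = (S + 2*S²) + 4 = 4 + S + 2*S²)
l(E) = 7*E
l(P(-1 + (-5 - 1*5)))² = (7*(4 + (-1 + (-5 - 1*5)) + 2*(-1 + (-5 - 1*5))²))² = (7*(4 + (-1 + (-5 - 5)) + 2*(-1 + (-5 - 5))²))² = (7*(4 + (-1 - 10) + 2*(-1 - 10)²))² = (7*(4 - 11 + 2*(-11)²))² = (7*(4 - 11 + 2*121))² = (7*(4 - 11 + 242))² = (7*235)² = 1645² = 2706025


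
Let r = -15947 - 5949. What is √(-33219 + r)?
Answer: I*√55115 ≈ 234.77*I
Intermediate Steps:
r = -21896
√(-33219 + r) = √(-33219 - 21896) = √(-55115) = I*√55115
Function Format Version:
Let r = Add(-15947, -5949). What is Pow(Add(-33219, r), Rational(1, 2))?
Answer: Mul(I, Pow(55115, Rational(1, 2))) ≈ Mul(234.77, I)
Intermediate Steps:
r = -21896
Pow(Add(-33219, r), Rational(1, 2)) = Pow(Add(-33219, -21896), Rational(1, 2)) = Pow(-55115, Rational(1, 2)) = Mul(I, Pow(55115, Rational(1, 2)))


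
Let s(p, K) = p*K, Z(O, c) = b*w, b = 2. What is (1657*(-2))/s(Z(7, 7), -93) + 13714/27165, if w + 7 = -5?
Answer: -9902527/10105380 ≈ -0.97993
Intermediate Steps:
w = -12 (w = -7 - 5 = -12)
Z(O, c) = -24 (Z(O, c) = 2*(-12) = -24)
s(p, K) = K*p
(1657*(-2))/s(Z(7, 7), -93) + 13714/27165 = (1657*(-2))/((-93*(-24))) + 13714/27165 = -3314/2232 + 13714*(1/27165) = -3314*1/2232 + 13714/27165 = -1657/1116 + 13714/27165 = -9902527/10105380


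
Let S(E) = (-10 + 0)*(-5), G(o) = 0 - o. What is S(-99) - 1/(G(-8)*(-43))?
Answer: 17201/344 ≈ 50.003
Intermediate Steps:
G(o) = -o
S(E) = 50 (S(E) = -10*(-5) = 50)
S(-99) - 1/(G(-8)*(-43)) = 50 - 1/(-1*(-8)*(-43)) = 50 - 1/(8*(-43)) = 50 - 1/(-344) = 50 - 1*(-1/344) = 50 + 1/344 = 17201/344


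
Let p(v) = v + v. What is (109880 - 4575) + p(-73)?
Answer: 105159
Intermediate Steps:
p(v) = 2*v
(109880 - 4575) + p(-73) = (109880 - 4575) + 2*(-73) = 105305 - 146 = 105159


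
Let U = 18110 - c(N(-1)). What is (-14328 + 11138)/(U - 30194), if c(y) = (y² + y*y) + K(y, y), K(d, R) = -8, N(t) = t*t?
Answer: 145/549 ≈ 0.26412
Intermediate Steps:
N(t) = t²
c(y) = -8 + 2*y² (c(y) = (y² + y*y) - 8 = (y² + y²) - 8 = 2*y² - 8 = -8 + 2*y²)
U = 18116 (U = 18110 - (-8 + 2*((-1)²)²) = 18110 - (-8 + 2*1²) = 18110 - (-8 + 2*1) = 18110 - (-8 + 2) = 18110 - 1*(-6) = 18110 + 6 = 18116)
(-14328 + 11138)/(U - 30194) = (-14328 + 11138)/(18116 - 30194) = -3190/(-12078) = -3190*(-1/12078) = 145/549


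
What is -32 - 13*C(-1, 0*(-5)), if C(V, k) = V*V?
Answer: -45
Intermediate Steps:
C(V, k) = V**2
-32 - 13*C(-1, 0*(-5)) = -32 - 13*(-1)**2 = -32 - 13*1 = -32 - 13 = -45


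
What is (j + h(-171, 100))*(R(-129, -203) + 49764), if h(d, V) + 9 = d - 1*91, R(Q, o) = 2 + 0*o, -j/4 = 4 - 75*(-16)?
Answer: -253159642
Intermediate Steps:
j = -4816 (j = -4*(4 - 75*(-16)) = -4*(4 + 1200) = -4*1204 = -4816)
R(Q, o) = 2 (R(Q, o) = 2 + 0 = 2)
h(d, V) = -100 + d (h(d, V) = -9 + (d - 1*91) = -9 + (d - 91) = -9 + (-91 + d) = -100 + d)
(j + h(-171, 100))*(R(-129, -203) + 49764) = (-4816 + (-100 - 171))*(2 + 49764) = (-4816 - 271)*49766 = -5087*49766 = -253159642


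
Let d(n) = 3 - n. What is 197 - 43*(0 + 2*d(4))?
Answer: 283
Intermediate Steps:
197 - 43*(0 + 2*d(4)) = 197 - 43*(0 + 2*(3 - 1*4)) = 197 - 43*(0 + 2*(3 - 4)) = 197 - 43*(0 + 2*(-1)) = 197 - 43*(0 - 2) = 197 - 43*(-2) = 197 + 86 = 283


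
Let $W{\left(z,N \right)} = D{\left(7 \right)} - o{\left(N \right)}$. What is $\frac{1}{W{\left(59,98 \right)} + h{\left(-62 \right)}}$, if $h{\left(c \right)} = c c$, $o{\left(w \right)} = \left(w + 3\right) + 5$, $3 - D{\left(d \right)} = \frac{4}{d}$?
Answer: $\frac{7}{26183} \approx 0.00026735$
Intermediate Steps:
$D{\left(d \right)} = 3 - \frac{4}{d}$
$o{\left(w \right)} = 8 + w$ ($o{\left(w \right)} = \left(3 + w\right) + 5 = 8 + w$)
$W{\left(z,N \right)} = - \frac{39}{7} - N$ ($W{\left(z,N \right)} = \left(3 - \frac{4}{7}\right) - \left(8 + N\right) = \frac{17}{7} - \left(8 + N\right) = - \frac{39}{7} - N$)
$h{\left(c \right)} = c^{2}$
$\frac{1}{W{\left(59,98 \right)} + h{\left(-62 \right)}} = \frac{1}{\left(- \frac{39}{7} - 98\right) + \left(-62\right)^{2}} = \frac{1}{\left(- \frac{39}{7} - 98\right) + 3844} = \frac{1}{- \frac{725}{7} + 3844} = \frac{1}{\frac{26183}{7}} = \frac{7}{26183}$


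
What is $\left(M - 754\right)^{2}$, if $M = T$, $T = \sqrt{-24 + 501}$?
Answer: $568993 - 4524 \sqrt{53} \approx 5.3606 \cdot 10^{5}$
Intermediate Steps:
$T = 3 \sqrt{53}$ ($T = \sqrt{477} = 3 \sqrt{53} \approx 21.84$)
$M = 3 \sqrt{53} \approx 21.84$
$\left(M - 754\right)^{2} = \left(3 \sqrt{53} - 754\right)^{2} = \left(-754 + 3 \sqrt{53}\right)^{2}$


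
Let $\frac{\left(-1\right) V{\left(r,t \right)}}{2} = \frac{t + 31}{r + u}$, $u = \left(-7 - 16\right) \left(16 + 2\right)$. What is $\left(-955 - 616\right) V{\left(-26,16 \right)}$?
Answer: $- \frac{73837}{220} \approx -335.62$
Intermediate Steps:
$u = -414$ ($u = \left(-23\right) 18 = -414$)
$V{\left(r,t \right)} = - \frac{2 \left(31 + t\right)}{-414 + r}$ ($V{\left(r,t \right)} = - 2 \frac{t + 31}{r - 414} = - 2 \frac{31 + t}{-414 + r} = - \frac{2 \left(31 + t\right)}{-414 + r}$)
$\left(-955 - 616\right) V{\left(-26,16 \right)} = \left(-955 - 616\right) \frac{2 \left(-31 - 16\right)}{-414 - 26} = - 1571 \frac{2 \left(-31 - 16\right)}{-440} = - 1571 \cdot 2 \left(- \frac{1}{440}\right) \left(-47\right) = \left(-1571\right) \frac{47}{220} = - \frac{73837}{220}$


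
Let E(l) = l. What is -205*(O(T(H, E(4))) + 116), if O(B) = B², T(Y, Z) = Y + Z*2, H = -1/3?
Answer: -322465/9 ≈ -35829.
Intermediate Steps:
H = -⅓ (H = -1*⅓ = -⅓ ≈ -0.33333)
T(Y, Z) = Y + 2*Z
-205*(O(T(H, E(4))) + 116) = -205*((-⅓ + 2*4)² + 116) = -205*((-⅓ + 8)² + 116) = -205*((23/3)² + 116) = -205*(529/9 + 116) = -205*1573/9 = -322465/9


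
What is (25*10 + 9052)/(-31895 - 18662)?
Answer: -9302/50557 ≈ -0.18399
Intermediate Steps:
(25*10 + 9052)/(-31895 - 18662) = (250 + 9052)/(-50557) = 9302*(-1/50557) = -9302/50557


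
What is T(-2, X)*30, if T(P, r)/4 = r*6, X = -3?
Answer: -2160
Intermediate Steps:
T(P, r) = 24*r (T(P, r) = 4*(r*6) = 4*(6*r) = 24*r)
T(-2, X)*30 = (24*(-3))*30 = -72*30 = -2160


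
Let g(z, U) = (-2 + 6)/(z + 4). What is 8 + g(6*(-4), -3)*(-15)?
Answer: 11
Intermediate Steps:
g(z, U) = 4/(4 + z)
8 + g(6*(-4), -3)*(-15) = 8 + (4/(4 + 6*(-4)))*(-15) = 8 + (4/(4 - 24))*(-15) = 8 + (4/(-20))*(-15) = 8 + (4*(-1/20))*(-15) = 8 - 1/5*(-15) = 8 + 3 = 11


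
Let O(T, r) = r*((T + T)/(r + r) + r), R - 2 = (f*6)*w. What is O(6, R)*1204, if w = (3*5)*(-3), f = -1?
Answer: 89083960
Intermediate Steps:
w = -45 (w = 15*(-3) = -45)
R = 272 (R = 2 - 1*6*(-45) = 2 - 6*(-45) = 2 + 270 = 272)
O(T, r) = r*(r + T/r) (O(T, r) = r*((2*T)/((2*r)) + r) = r*((2*T)*(1/(2*r)) + r) = r*(T/r + r) = r*(r + T/r))
O(6, R)*1204 = (6 + 272**2)*1204 = (6 + 73984)*1204 = 73990*1204 = 89083960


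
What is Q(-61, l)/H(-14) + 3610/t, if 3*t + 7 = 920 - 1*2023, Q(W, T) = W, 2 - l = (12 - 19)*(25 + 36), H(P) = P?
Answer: -2797/518 ≈ -5.3996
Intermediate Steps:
l = 429 (l = 2 - (12 - 19)*(25 + 36) = 2 - (-7)*61 = 2 - 1*(-427) = 2 + 427 = 429)
t = -370 (t = -7/3 + (920 - 1*2023)/3 = -7/3 + (920 - 2023)/3 = -7/3 + (1/3)*(-1103) = -7/3 - 1103/3 = -370)
Q(-61, l)/H(-14) + 3610/t = -61/(-14) + 3610/(-370) = -61*(-1/14) + 3610*(-1/370) = 61/14 - 361/37 = -2797/518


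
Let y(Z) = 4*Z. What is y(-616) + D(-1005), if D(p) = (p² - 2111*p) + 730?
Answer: 3129846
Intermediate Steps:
D(p) = 730 + p² - 2111*p
y(-616) + D(-1005) = 4*(-616) + (730 + (-1005)² - 2111*(-1005)) = -2464 + (730 + 1010025 + 2121555) = -2464 + 3132310 = 3129846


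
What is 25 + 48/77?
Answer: 1973/77 ≈ 25.623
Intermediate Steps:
25 + 48/77 = 1973/77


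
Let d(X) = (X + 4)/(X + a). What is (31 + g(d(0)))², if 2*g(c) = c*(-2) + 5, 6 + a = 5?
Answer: 5625/4 ≈ 1406.3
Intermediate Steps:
a = -1 (a = -6 + 5 = -1)
d(X) = (4 + X)/(-1 + X) (d(X) = (X + 4)/(X - 1) = (4 + X)/(-1 + X))
g(c) = 5/2 - c (g(c) = (c*(-2) + 5)/2 = (-2*c + 5)/2 = (5 - 2*c)/2 = 5/2 - c)
(31 + g(d(0)))² = (31 + (5/2 - (4 + 0)/(-1 + 0)))² = (31 + (5/2 - 4/(-1)))² = (31 + (5/2 - (-1)*4))² = (31 + (5/2 - 1*(-4)))² = (31 + (5/2 + 4))² = (31 + 13/2)² = (75/2)² = 5625/4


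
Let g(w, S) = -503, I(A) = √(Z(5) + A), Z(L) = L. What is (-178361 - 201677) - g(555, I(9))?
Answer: -379535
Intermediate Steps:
I(A) = √(5 + A)
(-178361 - 201677) - g(555, I(9)) = (-178361 - 201677) - 1*(-503) = -380038 + 503 = -379535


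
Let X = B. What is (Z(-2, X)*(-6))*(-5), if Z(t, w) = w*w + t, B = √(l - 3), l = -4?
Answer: -270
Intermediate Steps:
B = I*√7 (B = √(-4 - 3) = √(-7) = I*√7 ≈ 2.6458*I)
X = I*√7 ≈ 2.6458*I
Z(t, w) = t + w² (Z(t, w) = w² + t = t + w²)
(Z(-2, X)*(-6))*(-5) = ((-2 + (I*√7)²)*(-6))*(-5) = ((-2 - 7)*(-6))*(-5) = -9*(-6)*(-5) = 54*(-5) = -270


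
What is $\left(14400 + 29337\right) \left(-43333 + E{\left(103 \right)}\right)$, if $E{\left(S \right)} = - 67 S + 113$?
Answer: $-2192142177$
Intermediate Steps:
$E{\left(S \right)} = 113 - 67 S$
$\left(14400 + 29337\right) \left(-43333 + E{\left(103 \right)}\right) = \left(14400 + 29337\right) \left(-43333 + \left(113 - 6901\right)\right) = 43737 \left(-43333 + \left(113 - 6901\right)\right) = 43737 \left(-43333 - 6788\right) = 43737 \left(-50121\right) = -2192142177$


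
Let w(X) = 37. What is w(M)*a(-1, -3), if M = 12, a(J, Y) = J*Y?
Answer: 111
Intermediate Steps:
w(M)*a(-1, -3) = 37*(-1*(-3)) = 37*3 = 111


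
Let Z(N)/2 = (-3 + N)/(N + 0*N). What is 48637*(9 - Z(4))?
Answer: 826829/2 ≈ 4.1341e+5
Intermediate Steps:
Z(N) = 2*(-3 + N)/N (Z(N) = 2*((-3 + N)/(N + 0*N)) = 2*((-3 + N)/(N + 0)) = 2*((-3 + N)/N) = 2*(-3 + N)/N)
48637*(9 - Z(4)) = 48637*(9 - (2 - 6/4)) = 48637*(9 - (2 - 6*¼)) = 48637*(9 - (2 - 3/2)) = 48637*(9 - 1*½) = 48637*(9 - ½) = 48637*(17/2) = 826829/2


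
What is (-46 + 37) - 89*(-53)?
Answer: 4708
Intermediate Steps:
(-46 + 37) - 89*(-53) = -9 + 4717 = 4708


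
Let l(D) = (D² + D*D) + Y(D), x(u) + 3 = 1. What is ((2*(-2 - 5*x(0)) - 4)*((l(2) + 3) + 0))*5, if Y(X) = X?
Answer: 780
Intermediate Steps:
x(u) = -2 (x(u) = -3 + 1 = -2)
l(D) = D + 2*D² (l(D) = (D² + D*D) + D = (D² + D²) + D = 2*D² + D = D + 2*D²)
((2*(-2 - 5*x(0)) - 4)*((l(2) + 3) + 0))*5 = ((2*(-2 - 5*(-2)) - 4)*((2*(1 + 2*2) + 3) + 0))*5 = ((2*(-2 + 10) - 4)*((2*(1 + 4) + 3) + 0))*5 = ((2*8 - 4)*((2*5 + 3) + 0))*5 = ((16 - 4)*((10 + 3) + 0))*5 = (12*(13 + 0))*5 = (12*13)*5 = 156*5 = 780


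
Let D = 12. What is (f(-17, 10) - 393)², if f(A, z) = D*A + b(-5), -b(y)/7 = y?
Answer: 315844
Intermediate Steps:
b(y) = -7*y
f(A, z) = 35 + 12*A (f(A, z) = 12*A - 7*(-5) = 12*A + 35 = 35 + 12*A)
(f(-17, 10) - 393)² = ((35 + 12*(-17)) - 393)² = ((35 - 204) - 393)² = (-169 - 393)² = (-562)² = 315844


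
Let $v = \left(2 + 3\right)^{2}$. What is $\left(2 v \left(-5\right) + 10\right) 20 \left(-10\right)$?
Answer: $48000$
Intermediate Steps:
$v = 25$ ($v = 5^{2} = 25$)
$\left(2 v \left(-5\right) + 10\right) 20 \left(-10\right) = \left(2 \cdot 25 \left(-5\right) + 10\right) 20 \left(-10\right) = \left(50 \left(-5\right) + 10\right) 20 \left(-10\right) = \left(-250 + 10\right) 20 \left(-10\right) = \left(-240\right) 20 \left(-10\right) = \left(-4800\right) \left(-10\right) = 48000$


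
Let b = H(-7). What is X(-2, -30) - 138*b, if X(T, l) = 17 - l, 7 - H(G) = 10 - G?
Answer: 1427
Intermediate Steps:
H(G) = -3 + G (H(G) = 7 - (10 - G) = 7 + (-10 + G) = -3 + G)
b = -10 (b = -3 - 7 = -10)
X(-2, -30) - 138*b = (17 - 1*(-30)) - 138*(-10) = (17 + 30) + 1380 = 47 + 1380 = 1427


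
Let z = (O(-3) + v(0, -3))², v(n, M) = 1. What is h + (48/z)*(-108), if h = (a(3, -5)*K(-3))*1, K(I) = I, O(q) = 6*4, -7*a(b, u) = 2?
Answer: -32538/4375 ≈ -7.4373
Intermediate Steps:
a(b, u) = -2/7 (a(b, u) = -⅐*2 = -2/7)
O(q) = 24
z = 625 (z = (24 + 1)² = 25² = 625)
h = 6/7 (h = -2/7*(-3)*1 = (6/7)*1 = 6/7 ≈ 0.85714)
h + (48/z)*(-108) = 6/7 + (48/625)*(-108) = 6/7 - 5184/625 = -32538/4375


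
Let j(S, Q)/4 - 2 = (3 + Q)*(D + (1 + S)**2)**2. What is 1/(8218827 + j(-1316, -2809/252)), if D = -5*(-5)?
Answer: -63/6139096802025895 ≈ -1.0262e-14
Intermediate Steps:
D = 25
j(S, Q) = 8 + 4*(25 + (1 + S)**2)**2*(3 + Q) (j(S, Q) = 8 + 4*((3 + Q)*(25 + (1 + S)**2)**2) = 8 + 4*((25 + (1 + S)**2)**2*(3 + Q)) = 8 + 4*(25 + (1 + S)**2)**2*(3 + Q))
1/(8218827 + j(-1316, -2809/252)) = 1/(8218827 + (8 + 12*(25 + (1 - 1316)**2)**2 + 4*(-2809/252)*(25 + (1 - 1316)**2)**2)) = 1/(8218827 + (8 + 12*(25 + (-1315)**2)**2 + 4*(-2809*1/252)*(25 + (-1315)**2)**2)) = 1/(8218827 + (8 + 12*(25 + 1729225)**2 + 4*(-2809/252)*(25 + 1729225)**2)) = 1/(8218827 + (8 + 12*1729250**2 + 4*(-2809/252)*1729250**2)) = 1/(8218827 + (8 + 12*2990305562500 + 4*(-2809/252)*2990305562500)) = 1/(8218827 + (8 + 35883666750000 - 8399768325062500/63)) = 1/(8218827 - 6139097319811996/63) = 1/(-6139096802025895/63) = -63/6139096802025895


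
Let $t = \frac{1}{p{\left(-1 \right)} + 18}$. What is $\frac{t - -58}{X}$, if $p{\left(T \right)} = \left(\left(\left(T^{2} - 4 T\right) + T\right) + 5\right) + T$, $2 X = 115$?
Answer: $\frac{1509}{1495} \approx 1.0094$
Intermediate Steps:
$X = \frac{115}{2}$ ($X = \frac{1}{2} \cdot 115 = \frac{115}{2} \approx 57.5$)
$p{\left(T \right)} = 5 + T^{2} - 2 T$ ($p{\left(T \right)} = \left(\left(T^{2} - 3 T\right) + 5\right) + T = \left(5 + T^{2} - 3 T\right) + T = 5 + T^{2} - 2 T$)
$t = \frac{1}{26}$ ($t = \frac{1}{\left(5 + \left(-1\right)^{2} - -2\right) + 18} = \frac{1}{\left(5 + 1 + 2\right) + 18} = \frac{1}{8 + 18} = \frac{1}{26} \approx 0.038462$)
$\frac{t - -58}{X} = \frac{\frac{1}{26} - -58}{\frac{115}{2}} = \left(\frac{1}{26} + 58\right) \frac{2}{115} = \frac{1509}{26} \cdot \frac{2}{115} = \frac{1509}{1495}$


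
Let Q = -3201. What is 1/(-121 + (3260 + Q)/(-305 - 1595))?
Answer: -1900/229959 ≈ -0.0082623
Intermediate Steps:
1/(-121 + (3260 + Q)/(-305 - 1595)) = 1/(-121 + (3260 - 3201)/(-305 - 1595)) = 1/(-121 + 59/(-1900)) = 1/(-121 + 59*(-1/1900)) = 1/(-121 - 59/1900) = 1/(-229959/1900) = -1900/229959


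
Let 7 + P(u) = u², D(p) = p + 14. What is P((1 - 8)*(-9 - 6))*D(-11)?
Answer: 33054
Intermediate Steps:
D(p) = 14 + p
P(u) = -7 + u²
P((1 - 8)*(-9 - 6))*D(-11) = (-7 + ((1 - 8)*(-9 - 6))²)*(14 - 11) = (-7 + (-7*(-15))²)*3 = (-7 + 105²)*3 = (-7 + 11025)*3 = 11018*3 = 33054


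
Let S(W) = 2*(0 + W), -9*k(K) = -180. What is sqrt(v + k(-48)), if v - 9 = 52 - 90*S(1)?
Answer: 3*I*sqrt(11) ≈ 9.9499*I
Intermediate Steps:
k(K) = 20 (k(K) = -1/9*(-180) = 20)
S(W) = 2*W
v = -119 (v = 9 + (52 - 180) = 9 - 128 = -119)
sqrt(v + k(-48)) = sqrt(-119 + 20) = sqrt(-99) = 3*I*sqrt(11)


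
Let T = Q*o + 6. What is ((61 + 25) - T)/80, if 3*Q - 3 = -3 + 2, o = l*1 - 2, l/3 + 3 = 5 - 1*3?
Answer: 25/24 ≈ 1.0417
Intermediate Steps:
l = -3 (l = -9 + 3*(5 - 1*3) = -9 + 3*(5 - 3) = -9 + 3*2 = -9 + 6 = -3)
o = -5 (o = -3*1 - 2 = -3 - 2 = -5)
Q = ⅔ (Q = 1 + (-3 + 2)/3 = 1 + (⅓)*(-1) = 1 - ⅓ = ⅔ ≈ 0.66667)
T = 8/3 (T = (⅔)*(-5) + 6 = -10/3 + 6 = 8/3 ≈ 2.6667)
((61 + 25) - T)/80 = ((61 + 25) - 1*8/3)/80 = (86 - 8/3)/80 = (1/80)*(250/3) = 25/24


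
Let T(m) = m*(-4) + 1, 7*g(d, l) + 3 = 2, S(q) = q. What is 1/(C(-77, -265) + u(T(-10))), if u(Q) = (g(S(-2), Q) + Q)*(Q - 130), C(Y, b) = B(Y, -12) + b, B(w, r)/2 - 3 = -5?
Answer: -7/27337 ≈ -0.00025606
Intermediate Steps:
g(d, l) = -⅐ (g(d, l) = -3/7 + (⅐)*2 = -3/7 + 2/7 = -⅐)
T(m) = 1 - 4*m (T(m) = -4*m + 1 = 1 - 4*m)
B(w, r) = -4 (B(w, r) = 6 + 2*(-5) = 6 - 10 = -4)
C(Y, b) = -4 + b
u(Q) = (-130 + Q)*(-⅐ + Q) (u(Q) = (-⅐ + Q)*(Q - 130) = (-⅐ + Q)*(-130 + Q) = (-130 + Q)*(-⅐ + Q))
1/(C(-77, -265) + u(T(-10))) = 1/((-4 - 265) + (130/7 + (1 - 4*(-10))² - 911*(1 - 4*(-10))/7)) = 1/(-269 + (130/7 + (1 + 40)² - 911*(1 + 40)/7)) = 1/(-269 + (130/7 + 41² - 911/7*41)) = 1/(-269 + (130/7 + 1681 - 37351/7)) = 1/(-269 - 25454/7) = 1/(-27337/7) = -7/27337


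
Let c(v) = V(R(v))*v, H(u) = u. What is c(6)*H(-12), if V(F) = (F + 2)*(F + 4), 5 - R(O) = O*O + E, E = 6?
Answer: -83160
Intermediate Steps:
R(O) = -1 - O**2 (R(O) = 5 - (O*O + 6) = 5 - (O**2 + 6) = 5 - (6 + O**2) = 5 + (-6 - O**2) = -1 - O**2)
V(F) = (2 + F)*(4 + F)
c(v) = v*(2 + (-1 - v**2)**2 - 6*v**2) (c(v) = (8 + (-1 - v**2)**2 + 6*(-1 - v**2))*v = (8 + (-1 - v**2)**2 + (-6 - 6*v**2))*v = (2 + (-1 - v**2)**2 - 6*v**2)*v = v*(2 + (-1 - v**2)**2 - 6*v**2))
c(6)*H(-12) = (6*(3 + 6**4 - 4*6**2))*(-12) = (6*(3 + 1296 - 4*36))*(-12) = (6*(3 + 1296 - 144))*(-12) = (6*1155)*(-12) = 6930*(-12) = -83160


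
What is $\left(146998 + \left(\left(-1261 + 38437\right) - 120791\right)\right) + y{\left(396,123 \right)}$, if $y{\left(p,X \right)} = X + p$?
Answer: $63902$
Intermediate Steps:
$\left(146998 + \left(\left(-1261 + 38437\right) - 120791\right)\right) + y{\left(396,123 \right)} = \left(146998 + \left(\left(-1261 + 38437\right) - 120791\right)\right) + \left(123 + 396\right) = \left(146998 + \left(37176 - 120791\right)\right) + 519 = \left(146998 - 83615\right) + 519 = 63383 + 519 = 63902$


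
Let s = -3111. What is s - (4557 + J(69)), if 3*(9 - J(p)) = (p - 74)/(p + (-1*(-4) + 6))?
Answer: -1819454/237 ≈ -7677.0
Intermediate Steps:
J(p) = 9 - (-74 + p)/(3*(10 + p)) (J(p) = 9 - (p - 74)/(3*(p + (-1*(-4) + 6))) = 9 - (-74 + p)/(3*(p + (4 + 6))) = 9 - (-74 + p)/(3*(p + 10)) = 9 - (-74 + p)/(3*(10 + p)))
s - (4557 + J(69)) = -3111 - (4557 + 2*(172 + 13*69)/(3*(10 + 69))) = -3111 - (4557 + (2/3)*(172 + 897)/79) = -3111 - (4557 + (2/3)*(1/79)*1069) = -3111 - (4557 + 2138/237) = -3111 - 1*1082147/237 = -3111 - 1082147/237 = -1819454/237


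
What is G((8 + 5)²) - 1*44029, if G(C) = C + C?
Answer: -43691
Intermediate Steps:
G(C) = 2*C
G((8 + 5)²) - 1*44029 = 2*(8 + 5)² - 1*44029 = 2*13² - 44029 = 2*169 - 44029 = 338 - 44029 = -43691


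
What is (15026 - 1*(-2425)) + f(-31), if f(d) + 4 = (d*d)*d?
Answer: -12344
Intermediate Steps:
f(d) = -4 + d³ (f(d) = -4 + (d*d)*d = -4 + d²*d = -4 + d³)
(15026 - 1*(-2425)) + f(-31) = (15026 - 1*(-2425)) + (-4 + (-31)³) = (15026 + 2425) + (-4 - 29791) = 17451 - 29795 = -12344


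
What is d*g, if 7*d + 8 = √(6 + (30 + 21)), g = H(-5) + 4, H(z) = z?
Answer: 8/7 - √57/7 ≈ 0.064309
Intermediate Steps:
g = -1 (g = -5 + 4 = -1)
d = -8/7 + √57/7 (d = -8/7 + √(6 + (30 + 21))/7 = -8/7 + √(6 + 51)/7 = -8/7 + √57/7 ≈ -0.064309)
d*g = (-8/7 + √57/7)*(-1) = 8/7 - √57/7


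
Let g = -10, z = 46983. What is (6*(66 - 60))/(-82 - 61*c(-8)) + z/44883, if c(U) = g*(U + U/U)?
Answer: 16904519/16277568 ≈ 1.0385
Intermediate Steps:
c(U) = -10 - 10*U (c(U) = -10*(U + U/U) = -10*(U + 1) = -10*(1 + U) = -10 - 10*U)
(6*(66 - 60))/(-82 - 61*c(-8)) + z/44883 = (6*(66 - 60))/(-82 - 61*(-10 - 10*(-8))) + 46983/44883 = (6*6)/(-82 - 61*(-10 + 80)) + 46983*(1/44883) = 36/(-82 - 61*70) + 15661/14961 = 36/(-82 - 4270) + 15661/14961 = 36/(-4352) + 15661/14961 = 36*(-1/4352) + 15661/14961 = -9/1088 + 15661/14961 = 16904519/16277568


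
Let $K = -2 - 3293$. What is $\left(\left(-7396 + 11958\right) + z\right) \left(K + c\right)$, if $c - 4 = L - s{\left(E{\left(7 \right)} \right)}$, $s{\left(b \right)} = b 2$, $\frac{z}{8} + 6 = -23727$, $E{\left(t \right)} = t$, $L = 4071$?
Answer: $-141941332$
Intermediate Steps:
$z = -189864$ ($z = -48 + 8 \left(-23727\right) = -48 - 189816 = -189864$)
$s{\left(b \right)} = 2 b$
$c = 4061$ ($c = 4 + \left(4071 - 2 \cdot 7\right) = 4 + \left(4071 - 14\right) = 4 + 4057 = 4061$)
$K = -3295$ ($K = -2 - 3293 = -3295$)
$\left(\left(-7396 + 11958\right) + z\right) \left(K + c\right) = \left(\left(-7396 + 11958\right) - 189864\right) \left(-3295 + 4061\right) = \left(4562 - 189864\right) 766 = \left(-185302\right) 766 = -141941332$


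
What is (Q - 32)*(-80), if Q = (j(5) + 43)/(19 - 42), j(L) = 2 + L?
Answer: 62880/23 ≈ 2733.9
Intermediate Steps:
Q = -50/23 (Q = ((2 + 5) + 43)/(19 - 42) = (7 + 43)/(-23) = 50*(-1/23) = -50/23 ≈ -2.1739)
(Q - 32)*(-80) = (-50/23 - 32)*(-80) = -786/23*(-80) = 62880/23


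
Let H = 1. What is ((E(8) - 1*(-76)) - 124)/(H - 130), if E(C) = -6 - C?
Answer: 62/129 ≈ 0.48062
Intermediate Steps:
((E(8) - 1*(-76)) - 124)/(H - 130) = (((-6 - 1*8) - 1*(-76)) - 124)/(1 - 130) = (((-6 - 8) + 76) - 124)/(-129) = -((-14 + 76) - 124)/129 = -(62 - 124)/129 = -1/129*(-62) = 62/129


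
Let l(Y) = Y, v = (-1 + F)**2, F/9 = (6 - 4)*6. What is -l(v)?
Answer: -11449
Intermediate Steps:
F = 108 (F = 9*((6 - 4)*6) = 9*(2*6) = 9*12 = 108)
v = 11449 (v = (-1 + 108)**2 = 107**2 = 11449)
-l(v) = -1*11449 = -11449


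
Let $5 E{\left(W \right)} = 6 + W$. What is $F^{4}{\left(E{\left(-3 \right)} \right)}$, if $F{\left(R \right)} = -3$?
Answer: $81$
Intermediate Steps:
$E{\left(W \right)} = \frac{6}{5} + \frac{W}{5}$ ($E{\left(W \right)} = \frac{6 + W}{5} = \frac{6}{5} + \frac{W}{5}$)
$F^{4}{\left(E{\left(-3 \right)} \right)} = \left(-3\right)^{4} = 81$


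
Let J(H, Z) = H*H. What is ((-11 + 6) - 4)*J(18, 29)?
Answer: -2916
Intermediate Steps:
J(H, Z) = H²
((-11 + 6) - 4)*J(18, 29) = ((-11 + 6) - 4)*18² = (-5 - 4)*324 = -9*324 = -2916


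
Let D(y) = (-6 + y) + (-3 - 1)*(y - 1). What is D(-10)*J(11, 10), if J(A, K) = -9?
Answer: -252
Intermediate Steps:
D(y) = -2 - 3*y (D(y) = (-6 + y) - 4*(-1 + y) = (-6 + y) + (4 - 4*y) = -2 - 3*y)
D(-10)*J(11, 10) = (-2 - 3*(-10))*(-9) = (-2 + 30)*(-9) = 28*(-9) = -252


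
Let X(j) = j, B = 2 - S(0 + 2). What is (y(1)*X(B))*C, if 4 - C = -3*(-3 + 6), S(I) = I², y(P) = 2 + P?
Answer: -78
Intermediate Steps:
B = -2 (B = 2 - (0 + 2)² = 2 - 1*2² = 2 - 1*4 = 2 - 4 = -2)
C = 13 (C = 4 - (-3)*(-3 + 6) = 4 - (-3)*3 = 4 - 1*(-9) = 4 + 9 = 13)
(y(1)*X(B))*C = ((2 + 1)*(-2))*13 = (3*(-2))*13 = -6*13 = -78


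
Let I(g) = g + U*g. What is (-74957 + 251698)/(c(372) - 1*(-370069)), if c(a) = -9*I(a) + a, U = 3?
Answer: 176741/357049 ≈ 0.49500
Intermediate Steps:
I(g) = 4*g (I(g) = g + 3*g = 4*g)
c(a) = -35*a (c(a) = -36*a + a = -35*a)
(-74957 + 251698)/(c(372) - 1*(-370069)) = (-74957 + 251698)/(-35*372 - 1*(-370069)) = 176741/(-13020 + 370069) = 176741/357049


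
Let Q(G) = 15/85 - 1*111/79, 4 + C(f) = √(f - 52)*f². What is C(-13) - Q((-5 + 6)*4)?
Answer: -3722/1343 + 169*I*√65 ≈ -2.7714 + 1362.5*I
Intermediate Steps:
C(f) = -4 + f²*√(-52 + f) (C(f) = -4 + √(f - 52)*f² = -4 + √(-52 + f)*f² = -4 + f²*√(-52 + f))
Q(G) = -1650/1343 (Q(G) = 15*(1/85) - 111*1/79 = 3/17 - 111/79 = -1650/1343)
C(-13) - Q((-5 + 6)*4) = (-4 + (-13)²*√(-52 - 13)) - 1*(-1650/1343) = (-4 + 169*√(-65)) + 1650/1343 = (-4 + 169*(I*√65)) + 1650/1343 = (-4 + 169*I*√65) + 1650/1343 = -3722/1343 + 169*I*√65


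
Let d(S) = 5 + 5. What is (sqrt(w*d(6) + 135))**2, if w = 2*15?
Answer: 435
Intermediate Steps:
d(S) = 10
w = 30
(sqrt(w*d(6) + 135))**2 = (sqrt(30*10 + 135))**2 = (sqrt(300 + 135))**2 = (sqrt(435))**2 = 435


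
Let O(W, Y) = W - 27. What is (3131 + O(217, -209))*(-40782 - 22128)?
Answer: -208924110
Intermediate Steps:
O(W, Y) = -27 + W
(3131 + O(217, -209))*(-40782 - 22128) = (3131 + (-27 + 217))*(-40782 - 22128) = (3131 + 190)*(-62910) = 3321*(-62910) = -208924110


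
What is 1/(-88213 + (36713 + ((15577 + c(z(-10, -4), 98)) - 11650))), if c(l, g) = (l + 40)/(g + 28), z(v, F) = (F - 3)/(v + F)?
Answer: -28/1332035 ≈ -2.1020e-5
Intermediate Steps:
z(v, F) = (-3 + F)/(F + v)
c(l, g) = (40 + l)/(28 + g)
1/(-88213 + (36713 + ((15577 + c(z(-10, -4), 98)) - 11650))) = 1/(-88213 + (36713 + ((15577 + (40 + (-3 - 4)/(-4 - 10))/(28 + 98)) - 11650))) = 1/(-88213 + (36713 + ((15577 + (40 - 7/(-14))/126) - 11650))) = 1/(-88213 + (36713 + ((15577 + (40 - 1/14*(-7))/126) - 11650))) = 1/(-88213 + (36713 + ((15577 + (40 + ½)/126) - 11650))) = 1/(-88213 + (36713 + ((15577 + (1/126)*(81/2)) - 11650))) = 1/(-88213 + (36713 + ((15577 + 9/28) - 11650))) = 1/(-88213 + (36713 + (436165/28 - 11650))) = 1/(-88213 + (36713 + 109965/28)) = 1/(-88213 + 1137929/28) = 1/(-1332035/28) = -28/1332035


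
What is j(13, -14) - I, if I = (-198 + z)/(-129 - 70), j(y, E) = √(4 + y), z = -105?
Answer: -303/199 + √17 ≈ 2.6005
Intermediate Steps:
I = 303/199 (I = (-198 - 105)/(-129 - 70) = -303/(-199) = -303*(-1/199) = 303/199 ≈ 1.5226)
j(13, -14) - I = √(4 + 13) - 1*303/199 = √17 - 303/199 = -303/199 + √17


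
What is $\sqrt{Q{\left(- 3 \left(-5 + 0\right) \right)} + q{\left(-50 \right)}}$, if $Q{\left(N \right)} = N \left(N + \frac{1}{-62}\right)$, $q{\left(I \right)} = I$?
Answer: $\frac{\sqrt{671770}}{62} \approx 13.22$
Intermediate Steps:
$Q{\left(N \right)} = N \left(- \frac{1}{62} + N\right)$ ($Q{\left(N \right)} = N \left(N - \frac{1}{62}\right) = N \left(- \frac{1}{62} + N\right)$)
$\sqrt{Q{\left(- 3 \left(-5 + 0\right) \right)} + q{\left(-50 \right)}} = \sqrt{- 3 \left(-5 + 0\right) \left(- \frac{1}{62} - 3 \left(-5 + 0\right)\right) - 50} = \sqrt{\left(-3\right) \left(-5\right) \left(- \frac{1}{62} - -15\right) - 50} = \sqrt{15 \left(- \frac{1}{62} + 15\right) - 50} = \sqrt{15 \cdot \frac{929}{62} - 50} = \sqrt{\frac{13935}{62} - 50} = \sqrt{\frac{10835}{62}} = \frac{\sqrt{671770}}{62}$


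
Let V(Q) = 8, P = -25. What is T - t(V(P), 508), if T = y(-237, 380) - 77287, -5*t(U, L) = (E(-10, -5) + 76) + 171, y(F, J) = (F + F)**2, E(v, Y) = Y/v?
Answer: 294877/2 ≈ 1.4744e+5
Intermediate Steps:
y(F, J) = 4*F**2 (y(F, J) = (2*F)**2 = 4*F**2)
t(U, L) = -99/2 (t(U, L) = -((-5/(-10) + 76) + 171)/5 = -((-5*(-1/10) + 76) + 171)/5 = -((1/2 + 76) + 171)/5 = -(153/2 + 171)/5 = -1/5*495/2 = -99/2)
T = 147389 (T = 4*(-237)**2 - 77287 = 4*56169 - 77287 = 224676 - 77287 = 147389)
T - t(V(P), 508) = 147389 - 1*(-99/2) = 147389 + 99/2 = 294877/2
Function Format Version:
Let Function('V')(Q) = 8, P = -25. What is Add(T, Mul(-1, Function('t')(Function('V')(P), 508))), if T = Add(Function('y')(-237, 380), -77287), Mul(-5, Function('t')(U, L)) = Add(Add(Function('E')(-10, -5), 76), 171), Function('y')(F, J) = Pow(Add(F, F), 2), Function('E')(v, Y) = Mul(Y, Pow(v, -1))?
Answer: Rational(294877, 2) ≈ 1.4744e+5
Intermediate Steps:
Function('y')(F, J) = Mul(4, Pow(F, 2)) (Function('y')(F, J) = Pow(Mul(2, F), 2) = Mul(4, Pow(F, 2)))
Function('t')(U, L) = Rational(-99, 2) (Function('t')(U, L) = Mul(Rational(-1, 5), Add(Add(Mul(-5, Pow(-10, -1)), 76), 171)) = Mul(Rational(-1, 5), Add(Add(Mul(-5, Rational(-1, 10)), 76), 171)) = Mul(Rational(-1, 5), Add(Add(Rational(1, 2), 76), 171)) = Mul(Rational(-1, 5), Add(Rational(153, 2), 171)) = Mul(Rational(-1, 5), Rational(495, 2)) = Rational(-99, 2))
T = 147389 (T = Add(Mul(4, Pow(-237, 2)), -77287) = Add(Mul(4, 56169), -77287) = Add(224676, -77287) = 147389)
Add(T, Mul(-1, Function('t')(Function('V')(P), 508))) = Add(147389, Mul(-1, Rational(-99, 2))) = Add(147389, Rational(99, 2)) = Rational(294877, 2)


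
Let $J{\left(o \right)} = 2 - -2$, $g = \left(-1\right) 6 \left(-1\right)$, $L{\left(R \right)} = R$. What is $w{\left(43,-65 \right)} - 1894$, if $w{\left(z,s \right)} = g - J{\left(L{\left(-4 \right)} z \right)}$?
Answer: $-1892$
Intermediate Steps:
$g = 6$ ($g = \left(-6\right) \left(-1\right) = 6$)
$J{\left(o \right)} = 4$ ($J{\left(o \right)} = 2 + 2 = 4$)
$w{\left(z,s \right)} = 2$ ($w{\left(z,s \right)} = 6 - 4 = 2$)
$w{\left(43,-65 \right)} - 1894 = 2 - 1894 = -1892$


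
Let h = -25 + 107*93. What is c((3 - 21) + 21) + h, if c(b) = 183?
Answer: 10109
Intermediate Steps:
h = 9926 (h = -25 + 9951 = 9926)
c((3 - 21) + 21) + h = 183 + 9926 = 10109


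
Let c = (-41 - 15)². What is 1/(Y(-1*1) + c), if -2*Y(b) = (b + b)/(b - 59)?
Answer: 60/188159 ≈ 0.00031888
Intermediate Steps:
Y(b) = -b/(-59 + b) (Y(b) = -(b + b)/(2*(b - 59)) = -2*b/(2*(-59 + b)) = -b/(-59 + b))
c = 3136 (c = (-56)² = 3136)
1/(Y(-1*1) + c) = 1/(-(-1*1)/(-59 - 1*1) + 3136) = 1/(-1*(-1)/(-59 - 1) + 3136) = 1/(-1*(-1)/(-60) + 3136) = 1/(-1*(-1)*(-1/60) + 3136) = 1/(-1/60 + 3136) = 1/(188159/60) = 60/188159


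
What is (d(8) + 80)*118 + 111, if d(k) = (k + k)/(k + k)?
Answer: 9669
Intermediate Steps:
d(k) = 1 (d(k) = (2*k)/((2*k)) = (2*k)*(1/(2*k)) = 1)
(d(8) + 80)*118 + 111 = (1 + 80)*118 + 111 = 81*118 + 111 = 9558 + 111 = 9669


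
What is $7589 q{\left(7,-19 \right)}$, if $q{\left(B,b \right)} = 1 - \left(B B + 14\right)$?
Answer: $-470518$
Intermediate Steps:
$q{\left(B,b \right)} = -13 - B^{2}$ ($q{\left(B,b \right)} = 1 - \left(B^{2} + 14\right) = 1 - \left(14 + B^{2}\right) = -13 - B^{2}$)
$7589 q{\left(7,-19 \right)} = 7589 \left(-13 - 7^{2}\right) = 7589 \left(-13 - 49\right) = 7589 \left(-62\right) = -470518$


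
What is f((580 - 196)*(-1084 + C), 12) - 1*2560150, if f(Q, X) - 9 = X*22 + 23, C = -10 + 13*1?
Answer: -2559854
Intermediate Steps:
C = 3 (C = -10 + 13 = 3)
f(Q, X) = 32 + 22*X (f(Q, X) = 9 + (X*22 + 23) = 9 + (22*X + 23) = 9 + (23 + 22*X) = 32 + 22*X)
f((580 - 196)*(-1084 + C), 12) - 1*2560150 = (32 + 22*12) - 1*2560150 = (32 + 264) - 2560150 = 296 - 2560150 = -2559854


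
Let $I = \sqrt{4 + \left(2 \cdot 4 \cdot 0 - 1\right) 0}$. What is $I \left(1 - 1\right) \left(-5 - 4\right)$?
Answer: $0$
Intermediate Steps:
$I = 2$ ($I = \sqrt{4 + \left(8 \cdot 0 - 1\right) 0} = \sqrt{4 + \left(0 - 1\right) 0} = \sqrt{4 - 0} = \sqrt{4 + 0} = \sqrt{4} = 2$)
$I \left(1 - 1\right) \left(-5 - 4\right) = 2 \left(1 - 1\right) \left(-5 - 4\right) = 2 \cdot 0 \left(-9\right) = 0 \left(-9\right) = 0$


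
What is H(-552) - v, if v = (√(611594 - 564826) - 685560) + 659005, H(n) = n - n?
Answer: 26555 - 4*√2923 ≈ 26339.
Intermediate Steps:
H(n) = 0
v = -26555 + 4*√2923 (v = (√46768 - 685560) + 659005 = (4*√2923 - 685560) + 659005 = (-685560 + 4*√2923) + 659005 = -26555 + 4*√2923 ≈ -26339.)
H(-552) - v = 0 - (-26555 + 4*√2923) = 0 + (26555 - 4*√2923) = 26555 - 4*√2923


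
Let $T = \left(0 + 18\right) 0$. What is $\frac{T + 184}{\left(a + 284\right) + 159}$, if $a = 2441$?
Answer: $\frac{46}{721} \approx 0.0638$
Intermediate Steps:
$T = 0$ ($T = 18 \cdot 0 = 0$)
$\frac{T + 184}{\left(a + 284\right) + 159} = \frac{0 + 184}{\left(2441 + 284\right) + 159} = \frac{184}{2725 + 159} = \frac{184}{2884} = 184 \cdot \frac{1}{2884} = \frac{46}{721}$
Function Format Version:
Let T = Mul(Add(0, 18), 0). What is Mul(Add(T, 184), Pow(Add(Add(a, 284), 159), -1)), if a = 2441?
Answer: Rational(46, 721) ≈ 0.063800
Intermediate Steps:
T = 0 (T = Mul(18, 0) = 0)
Mul(Add(T, 184), Pow(Add(Add(a, 284), 159), -1)) = Mul(Add(0, 184), Pow(Add(Add(2441, 284), 159), -1)) = Mul(184, Pow(Add(2725, 159), -1)) = Mul(184, Pow(2884, -1)) = Mul(184, Rational(1, 2884)) = Rational(46, 721)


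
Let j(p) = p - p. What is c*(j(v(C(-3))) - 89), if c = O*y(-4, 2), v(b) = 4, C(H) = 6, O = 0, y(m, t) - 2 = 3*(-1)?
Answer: 0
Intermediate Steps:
y(m, t) = -1 (y(m, t) = 2 + 3*(-1) = 2 - 3 = -1)
c = 0 (c = 0*(-1) = 0)
j(p) = 0
c*(j(v(C(-3))) - 89) = 0*(0 - 89) = 0*(-89) = 0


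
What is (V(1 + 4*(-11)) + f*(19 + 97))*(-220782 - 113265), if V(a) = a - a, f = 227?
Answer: -8796125604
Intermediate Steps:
V(a) = 0
(V(1 + 4*(-11)) + f*(19 + 97))*(-220782 - 113265) = (0 + 227*(19 + 97))*(-220782 - 113265) = (0 + 227*116)*(-334047) = (0 + 26332)*(-334047) = 26332*(-334047) = -8796125604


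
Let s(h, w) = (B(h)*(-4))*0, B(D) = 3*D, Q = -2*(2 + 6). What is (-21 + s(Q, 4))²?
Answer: 441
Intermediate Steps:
Q = -16 (Q = -2*8 = -16)
s(h, w) = 0 (s(h, w) = ((3*h)*(-4))*0 = -12*h*0 = 0)
(-21 + s(Q, 4))² = (-21 + 0)² = (-21)² = 441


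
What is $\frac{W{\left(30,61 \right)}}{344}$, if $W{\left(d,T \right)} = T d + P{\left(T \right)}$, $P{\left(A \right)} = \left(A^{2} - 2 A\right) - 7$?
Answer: $\frac{2711}{172} \approx 15.762$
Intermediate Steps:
$P{\left(A \right)} = -7 + A^{2} - 2 A$
$W{\left(d,T \right)} = -7 + T^{2} - 2 T + T d$ ($W{\left(d,T \right)} = T d - \left(7 - T^{2} + 2 T\right) = -7 + T^{2} - 2 T + T d$)
$\frac{W{\left(30,61 \right)}}{344} = \frac{-7 + 61^{2} - 122 + 61 \cdot 30}{344} = \left(-7 + 3721 - 122 + 1830\right) \frac{1}{344} = 5422 \cdot \frac{1}{344} = \frac{2711}{172}$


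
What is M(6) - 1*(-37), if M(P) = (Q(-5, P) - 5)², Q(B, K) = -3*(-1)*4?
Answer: 86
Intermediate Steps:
Q(B, K) = 12 (Q(B, K) = 3*4 = 12)
M(P) = 49 (M(P) = (12 - 5)² = 7² = 49)
M(6) - 1*(-37) = 49 - 1*(-37) = 49 + 37 = 86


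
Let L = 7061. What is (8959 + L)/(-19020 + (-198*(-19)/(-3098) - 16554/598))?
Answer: -618306585/735209626 ≈ -0.84099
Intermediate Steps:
(8959 + L)/(-19020 + (-198*(-19)/(-3098) - 16554/598)) = (8959 + 7061)/(-19020 + (-198*(-19)/(-3098) - 16554/598)) = 16020/(-19020 + (3762*(-1/3098) - 16554*1/598)) = 16020/(-19020 + (-1881/1549 - 8277/299)) = 16020/(-19020 - 13383492/463151) = 16020/(-8822515512/463151) = 16020*(-463151/8822515512) = -618306585/735209626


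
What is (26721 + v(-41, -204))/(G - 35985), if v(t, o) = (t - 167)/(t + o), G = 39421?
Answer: 6546853/841820 ≈ 7.7770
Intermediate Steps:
v(t, o) = (-167 + t)/(o + t)
(26721 + v(-41, -204))/(G - 35985) = (26721 + (-167 - 41)/(-204 - 41))/(39421 - 35985) = (26721 - 208/(-245))/3436 = (26721 - 1/245*(-208))*(1/3436) = (26721 + 208/245)*(1/3436) = (6546853/245)*(1/3436) = 6546853/841820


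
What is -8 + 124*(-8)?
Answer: -1000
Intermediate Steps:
-8 + 124*(-8) = -8 - 992 = -1000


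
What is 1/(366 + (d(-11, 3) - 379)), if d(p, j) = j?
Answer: -⅒ ≈ -0.10000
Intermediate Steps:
1/(366 + (d(-11, 3) - 379)) = 1/(366 + (3 - 379)) = 1/(366 - 376) = 1/(-10) = -⅒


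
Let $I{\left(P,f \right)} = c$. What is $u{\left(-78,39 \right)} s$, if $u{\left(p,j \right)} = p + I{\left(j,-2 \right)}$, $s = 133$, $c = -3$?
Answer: $-10773$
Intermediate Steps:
$I{\left(P,f \right)} = -3$
$u{\left(p,j \right)} = -3 + p$ ($u{\left(p,j \right)} = p - 3 = -3 + p$)
$u{\left(-78,39 \right)} s = \left(-3 - 78\right) 133 = \left(-81\right) 133 = -10773$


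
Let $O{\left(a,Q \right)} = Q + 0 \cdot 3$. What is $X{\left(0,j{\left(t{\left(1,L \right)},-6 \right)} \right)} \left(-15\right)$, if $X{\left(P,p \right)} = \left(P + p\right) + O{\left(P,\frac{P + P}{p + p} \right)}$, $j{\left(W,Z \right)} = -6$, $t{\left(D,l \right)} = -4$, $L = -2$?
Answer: $90$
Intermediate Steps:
$O{\left(a,Q \right)} = Q$ ($O{\left(a,Q \right)} = Q + 0 = Q$)
$X{\left(P,p \right)} = P + p + \frac{P}{p}$ ($X{\left(P,p \right)} = \left(P + p\right) + \frac{P + P}{p + p} = \left(P + p\right) + \frac{2 P}{2 p} = \left(P + p\right) + 2 P \frac{1}{2 p} = \left(P + p\right) + \frac{P}{p} = P + p + \frac{P}{p}$)
$X{\left(0,j{\left(t{\left(1,L \right)},-6 \right)} \right)} \left(-15\right) = \left(0 - 6 + \frac{0}{-6}\right) \left(-15\right) = \left(0 - 6 + 0 \left(- \frac{1}{6}\right)\right) \left(-15\right) = \left(0 - 6 + 0\right) \left(-15\right) = \left(-6\right) \left(-15\right) = 90$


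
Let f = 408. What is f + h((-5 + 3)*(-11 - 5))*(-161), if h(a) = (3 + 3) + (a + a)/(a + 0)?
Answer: -880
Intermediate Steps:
h(a) = 8 (h(a) = 6 + (2*a)/a = 6 + 2 = 8)
f + h((-5 + 3)*(-11 - 5))*(-161) = 408 + 8*(-161) = 408 - 1288 = -880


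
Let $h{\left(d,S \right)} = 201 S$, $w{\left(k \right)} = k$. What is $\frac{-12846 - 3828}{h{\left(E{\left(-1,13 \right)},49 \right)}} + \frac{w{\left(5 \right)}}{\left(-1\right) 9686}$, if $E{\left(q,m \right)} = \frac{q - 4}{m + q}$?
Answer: $- \frac{7693029}{4542734} \approx -1.6935$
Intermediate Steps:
$E{\left(q,m \right)} = \frac{-4 + q}{m + q}$
$\frac{-12846 - 3828}{h{\left(E{\left(-1,13 \right)},49 \right)}} + \frac{w{\left(5 \right)}}{\left(-1\right) 9686} = \frac{-12846 - 3828}{201 \cdot 49} + \frac{5}{\left(-1\right) 9686} = - \frac{16674}{9849} + \frac{5}{-9686} = \left(-16674\right) \frac{1}{9849} + 5 \left(- \frac{1}{9686}\right) = - \frac{794}{469} - \frac{5}{9686} = - \frac{7693029}{4542734}$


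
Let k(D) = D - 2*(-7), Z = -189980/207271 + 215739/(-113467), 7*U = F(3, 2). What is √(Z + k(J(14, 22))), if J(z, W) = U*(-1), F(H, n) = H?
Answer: 2*√72862273142972483162097/164628929899 ≈ 3.2793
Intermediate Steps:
U = 3/7 (U = (⅐)*3 = 3/7 ≈ 0.42857)
J(z, W) = -3/7 (J(z, W) = (3/7)*(-1) = -3/7)
Z = -66272898929/23518418557 (Z = -189980*1/207271 + 215739*(-1/113467) = -189980/207271 - 215739/113467 = -66272898929/23518418557 ≈ -2.8179)
k(D) = 14 + D (k(D) = D + 14 = 14 + D)
√(Z + k(J(14, 22))) = √(-66272898929/23518418557 + (14 - 3/7)) = √(-66272898929/23518418557 + 95/7) = √(1770339470412/164628929899) = 2*√72862273142972483162097/164628929899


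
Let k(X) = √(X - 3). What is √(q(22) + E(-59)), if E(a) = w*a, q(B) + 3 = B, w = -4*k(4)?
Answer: √255 ≈ 15.969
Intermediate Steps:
k(X) = √(-3 + X)
w = -4 (w = -4*√(-3 + 4) = -4*√1 = -4*1 = -4)
q(B) = -3 + B
E(a) = -4*a
√(q(22) + E(-59)) = √((-3 + 22) - 4*(-59)) = √(19 + 236) = √255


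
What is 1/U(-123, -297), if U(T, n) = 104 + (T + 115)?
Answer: 1/96 ≈ 0.010417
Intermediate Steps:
U(T, n) = 219 + T (U(T, n) = 104 + (115 + T) = 219 + T)
1/U(-123, -297) = 1/(219 - 123) = 1/96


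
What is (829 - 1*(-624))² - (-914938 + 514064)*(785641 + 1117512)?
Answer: 762926666931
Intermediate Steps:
(829 - 1*(-624))² - (-914938 + 514064)*(785641 + 1117512) = (829 + 624)² - (-400874)*1903153 = 1453² - 1*(-762924555722) = 2111209 + 762924555722 = 762926666931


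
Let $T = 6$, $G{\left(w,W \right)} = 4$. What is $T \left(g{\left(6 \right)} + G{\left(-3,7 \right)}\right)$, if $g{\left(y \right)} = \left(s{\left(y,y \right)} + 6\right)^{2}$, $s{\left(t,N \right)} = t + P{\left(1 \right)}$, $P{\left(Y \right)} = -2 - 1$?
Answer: $510$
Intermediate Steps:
$P{\left(Y \right)} = -3$ ($P{\left(Y \right)} = -2 - 1 = -3$)
$s{\left(t,N \right)} = -3 + t$ ($s{\left(t,N \right)} = t - 3 = -3 + t$)
$g{\left(y \right)} = \left(3 + y\right)^{2}$ ($g{\left(y \right)} = \left(\left(-3 + y\right) + 6\right)^{2} = \left(3 + y\right)^{2}$)
$T \left(g{\left(6 \right)} + G{\left(-3,7 \right)}\right) = 6 \left(\left(3 + 6\right)^{2} + 4\right) = 6 \left(9^{2} + 4\right) = 6 \left(81 + 4\right) = 6 \cdot 85 = 510$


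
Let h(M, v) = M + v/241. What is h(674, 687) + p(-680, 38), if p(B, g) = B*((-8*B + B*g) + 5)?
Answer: 3342495721/241 ≈ 1.3869e+7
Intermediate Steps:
h(M, v) = M + v/241 (h(M, v) = M + v*(1/241) = M + v/241)
p(B, g) = B*(5 - 8*B + B*g)
h(674, 687) + p(-680, 38) = (674 + (1/241)*687) - 680*(5 - 8*(-680) - 680*38) = (674 + 687/241) - 680*(5 + 5440 - 25840) = 163121/241 - 680*(-20395) = 163121/241 + 13868600 = 3342495721/241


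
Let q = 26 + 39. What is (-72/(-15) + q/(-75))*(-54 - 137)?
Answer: -11269/15 ≈ -751.27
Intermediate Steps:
q = 65
(-72/(-15) + q/(-75))*(-54 - 137) = (-72/(-15) + 65/(-75))*(-54 - 137) = (-72*(-1/15) + 65*(-1/75))*(-191) = (24/5 - 13/15)*(-191) = (59/15)*(-191) = -11269/15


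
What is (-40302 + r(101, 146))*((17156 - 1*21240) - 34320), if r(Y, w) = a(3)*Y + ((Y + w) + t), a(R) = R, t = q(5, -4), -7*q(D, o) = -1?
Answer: 10686412252/7 ≈ 1.5266e+9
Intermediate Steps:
q(D, o) = 1/7 (q(D, o) = -1/7*(-1) = 1/7)
t = 1/7 ≈ 0.14286
r(Y, w) = 1/7 + w + 4*Y (r(Y, w) = 3*Y + ((Y + w) + 1/7) = 3*Y + (1/7 + Y + w) = 1/7 + w + 4*Y)
(-40302 + r(101, 146))*((17156 - 1*21240) - 34320) = (-40302 + (1/7 + 146 + 4*101))*((17156 - 1*21240) - 34320) = (-40302 + (1/7 + 146 + 404))*((17156 - 21240) - 34320) = (-40302 + 3851/7)*(-4084 - 34320) = -278263/7*(-38404) = 10686412252/7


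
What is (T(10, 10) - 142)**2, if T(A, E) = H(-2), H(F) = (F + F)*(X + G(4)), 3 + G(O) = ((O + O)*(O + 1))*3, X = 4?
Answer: 391876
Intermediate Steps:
G(O) = -3 + 6*O*(1 + O) (G(O) = -3 + ((O + O)*(O + 1))*3 = -3 + ((2*O)*(1 + O))*3 = -3 + (2*O*(1 + O))*3 = -3 + 6*O*(1 + O))
H(F) = 242*F (H(F) = (F + F)*(4 + (-3 + 6*4 + 6*4**2)) = (2*F)*(4 + (-3 + 24 + 6*16)) = (2*F)*(4 + (-3 + 24 + 96)) = (2*F)*(4 + 117) = (2*F)*121 = 242*F)
T(A, E) = -484 (T(A, E) = 242*(-2) = -484)
(T(10, 10) - 142)**2 = (-484 - 142)**2 = (-626)**2 = 391876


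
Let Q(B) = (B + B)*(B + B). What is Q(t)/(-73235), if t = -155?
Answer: -19220/14647 ≈ -1.3122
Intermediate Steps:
Q(B) = 4*B**2 (Q(B) = (2*B)*(2*B) = 4*B**2)
Q(t)/(-73235) = (4*(-155)**2)/(-73235) = (4*24025)*(-1/73235) = 96100*(-1/73235) = -19220/14647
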